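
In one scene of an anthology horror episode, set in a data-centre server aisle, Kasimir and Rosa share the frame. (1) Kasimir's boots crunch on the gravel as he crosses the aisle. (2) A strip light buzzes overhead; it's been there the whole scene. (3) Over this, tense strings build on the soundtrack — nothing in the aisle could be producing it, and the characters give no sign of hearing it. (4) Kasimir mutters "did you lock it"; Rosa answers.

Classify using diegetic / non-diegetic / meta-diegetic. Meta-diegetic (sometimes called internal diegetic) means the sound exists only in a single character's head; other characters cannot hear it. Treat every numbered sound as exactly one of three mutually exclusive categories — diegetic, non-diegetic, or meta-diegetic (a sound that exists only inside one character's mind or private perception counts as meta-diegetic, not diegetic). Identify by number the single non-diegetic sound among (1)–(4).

(1) a character's body making contact with the set — an in-world sound → diegetic.
(2) ambient/room sound belonging to the story's physical space → diegetic.
Sound (3): it has no source in the story world and no character can hear it — it's underscore, so non-diegetic.
Sound (4): Kasimir is a character speaking aloud in the scene, so diegetic.
Only (3) is non-diegetic.

3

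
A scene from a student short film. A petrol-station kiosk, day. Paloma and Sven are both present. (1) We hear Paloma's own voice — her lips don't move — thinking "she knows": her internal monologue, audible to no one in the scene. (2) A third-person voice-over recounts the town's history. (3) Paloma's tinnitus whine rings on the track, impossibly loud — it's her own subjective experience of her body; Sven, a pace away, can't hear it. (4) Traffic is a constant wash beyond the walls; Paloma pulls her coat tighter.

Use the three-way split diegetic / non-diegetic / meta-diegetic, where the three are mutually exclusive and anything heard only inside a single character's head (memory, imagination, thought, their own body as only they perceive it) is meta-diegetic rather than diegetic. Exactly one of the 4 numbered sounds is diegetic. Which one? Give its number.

Sound (1): Paloma's thought-voice: a private mental sound no other character can hear, so meta-diegetic.
Sound (2): the narrator exists outside the story world, addressing only the audience, so non-diegetic.
Sound (3): it's Paloma's internal bodily sensation rendered as sound; only Paloma 'hears' it, so meta-diegetic.
(4) ambient/room sound belonging to the story's physical space → diegetic.
Only (4) is diegetic.

4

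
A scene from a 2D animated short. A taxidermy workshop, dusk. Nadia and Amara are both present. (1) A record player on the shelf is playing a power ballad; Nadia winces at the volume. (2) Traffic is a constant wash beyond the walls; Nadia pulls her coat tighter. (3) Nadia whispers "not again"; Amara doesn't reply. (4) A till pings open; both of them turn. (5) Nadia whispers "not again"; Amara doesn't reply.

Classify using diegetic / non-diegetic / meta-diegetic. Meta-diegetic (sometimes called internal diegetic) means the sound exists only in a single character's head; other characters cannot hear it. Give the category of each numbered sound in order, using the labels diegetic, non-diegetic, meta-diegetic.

diegetic, diegetic, diegetic, diegetic, diegetic

Sound (1): source music from a record player, which exists in the story world, so diegetic.
(2) is diegetic: ambient/room sound belonging to the story's physical space.
(3) Nadia is a character speaking aloud in the scene → diegetic.
(4) is diegetic: a till is a real object/event in the scene's world.
Sound (5): Nadia is a character speaking aloud in the scene, so diegetic.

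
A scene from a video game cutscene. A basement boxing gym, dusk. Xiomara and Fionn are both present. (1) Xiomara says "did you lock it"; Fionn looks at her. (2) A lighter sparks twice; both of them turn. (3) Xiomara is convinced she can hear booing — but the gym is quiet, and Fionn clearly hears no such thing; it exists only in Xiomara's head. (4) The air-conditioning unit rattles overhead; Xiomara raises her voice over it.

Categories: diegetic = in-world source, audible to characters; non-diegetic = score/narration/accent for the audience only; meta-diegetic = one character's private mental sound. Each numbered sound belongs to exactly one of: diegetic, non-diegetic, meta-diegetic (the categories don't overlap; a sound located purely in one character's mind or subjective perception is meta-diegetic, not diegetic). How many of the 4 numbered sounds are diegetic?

(1) on-screen dialogue — Xiomara speaks and Fionn is there to hear → diegetic.
Sound (2): a lighter is a real object/event in the scene's world, so diegetic.
Sound (3): subjective to Xiomara: the gym is silent and Fionn hears nothing, so meta-diegetic.
(4) is diegetic: the air-conditioning unit is part of the location's real environment.
Diegetic: (1), (2), (4) — that's 3.

3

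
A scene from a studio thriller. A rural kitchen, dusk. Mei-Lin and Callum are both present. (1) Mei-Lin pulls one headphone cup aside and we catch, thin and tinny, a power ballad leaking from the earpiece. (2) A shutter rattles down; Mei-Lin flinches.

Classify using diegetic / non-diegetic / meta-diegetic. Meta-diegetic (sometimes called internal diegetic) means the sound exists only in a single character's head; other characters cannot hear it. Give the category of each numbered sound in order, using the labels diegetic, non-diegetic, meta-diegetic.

diegetic, diegetic

Sound (1): the headphones are an on-screen source, so diegetic.
Sound (2): the sound comes from a shutter physically present in the location, so diegetic.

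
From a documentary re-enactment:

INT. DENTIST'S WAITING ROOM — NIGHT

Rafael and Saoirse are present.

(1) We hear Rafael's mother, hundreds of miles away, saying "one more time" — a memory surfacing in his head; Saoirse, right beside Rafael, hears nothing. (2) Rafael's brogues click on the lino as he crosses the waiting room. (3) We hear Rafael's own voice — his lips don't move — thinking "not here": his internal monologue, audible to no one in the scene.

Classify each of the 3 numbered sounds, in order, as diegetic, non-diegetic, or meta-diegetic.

meta-diegetic, diegetic, meta-diegetic

Sound (1): the voice is a memory playing only inside Rafael's mind; Saoirse can't hear it, so meta-diegetic.
(2) is diegetic: it's the physical sound of Rafael moving in the space.
(3) Rafael's thought-voice: a private mental sound no other character can hear → meta-diegetic.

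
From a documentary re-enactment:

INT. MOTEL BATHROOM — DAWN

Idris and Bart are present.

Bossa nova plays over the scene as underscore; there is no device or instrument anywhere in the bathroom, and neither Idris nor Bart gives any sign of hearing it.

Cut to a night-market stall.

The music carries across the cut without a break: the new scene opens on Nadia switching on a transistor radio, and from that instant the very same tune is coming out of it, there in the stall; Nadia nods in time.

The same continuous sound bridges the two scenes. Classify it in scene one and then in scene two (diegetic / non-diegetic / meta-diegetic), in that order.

non-diegetic, diegetic

Scene one: there's no in-world source anywhere and no character hears it — underscore for the audience only → non-diegetic.
Scene two: once Nadia turns on a transistor radio, the music has a real source in the story world and Nadia reacts to it → diegetic.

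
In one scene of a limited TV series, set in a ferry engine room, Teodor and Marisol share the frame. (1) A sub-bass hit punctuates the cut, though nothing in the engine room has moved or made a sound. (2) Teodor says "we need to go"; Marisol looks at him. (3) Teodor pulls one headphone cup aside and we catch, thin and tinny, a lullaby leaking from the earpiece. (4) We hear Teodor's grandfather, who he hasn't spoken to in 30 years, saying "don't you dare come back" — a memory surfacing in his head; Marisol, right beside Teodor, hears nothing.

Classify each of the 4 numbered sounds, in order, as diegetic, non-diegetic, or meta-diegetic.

non-diegetic, diegetic, diegetic, meta-diegetic

(1) nothing in the scene produces it; it's an accent added for the audience → non-diegetic.
(2) is diegetic: Teodor is a character speaking aloud in the scene.
(3) it's leaking from a physical pair of headphones in the scene → diegetic.
Sound (4): the voice is a memory playing only inside Teodor's mind; Marisol can't hear it, so meta-diegetic.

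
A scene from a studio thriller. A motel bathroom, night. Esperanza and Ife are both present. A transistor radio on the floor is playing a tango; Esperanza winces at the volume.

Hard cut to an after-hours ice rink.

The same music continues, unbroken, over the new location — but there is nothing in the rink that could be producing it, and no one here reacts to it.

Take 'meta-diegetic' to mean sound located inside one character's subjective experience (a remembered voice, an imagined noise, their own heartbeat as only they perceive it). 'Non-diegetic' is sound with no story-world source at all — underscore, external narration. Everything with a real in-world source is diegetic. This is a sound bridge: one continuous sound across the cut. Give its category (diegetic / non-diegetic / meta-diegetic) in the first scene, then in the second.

Scene one: a transistor radio is an on-screen source and Esperanza reacts to it → diegetic.
Scene two: there is no source in the rink and no one hears it — it's now underscore → non-diegetic.

diegetic, non-diegetic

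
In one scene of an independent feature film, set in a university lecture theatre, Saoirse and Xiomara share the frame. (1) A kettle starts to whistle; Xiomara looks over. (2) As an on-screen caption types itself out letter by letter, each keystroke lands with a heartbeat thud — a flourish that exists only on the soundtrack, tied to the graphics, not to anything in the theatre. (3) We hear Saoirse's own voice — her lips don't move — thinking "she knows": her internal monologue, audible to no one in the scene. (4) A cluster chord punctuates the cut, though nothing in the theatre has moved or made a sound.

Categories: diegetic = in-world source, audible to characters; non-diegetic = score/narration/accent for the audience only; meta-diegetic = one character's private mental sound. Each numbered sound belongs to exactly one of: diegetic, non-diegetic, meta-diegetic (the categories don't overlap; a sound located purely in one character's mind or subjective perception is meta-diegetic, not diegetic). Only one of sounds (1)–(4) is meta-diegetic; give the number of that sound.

3

(1) is diegetic: a kettle is a real object/event in the scene's world.
Sound (2): it accompanies on-screen graphics, not anything inside the story world, so non-diegetic.
Sound (3): it's Saoirse's unspoken thought, heard only by the audience via her subjectivity, so meta-diegetic.
(4) is non-diegetic: nothing in the scene produces it; it's an accent added for the audience.
Only (3) is meta-diegetic.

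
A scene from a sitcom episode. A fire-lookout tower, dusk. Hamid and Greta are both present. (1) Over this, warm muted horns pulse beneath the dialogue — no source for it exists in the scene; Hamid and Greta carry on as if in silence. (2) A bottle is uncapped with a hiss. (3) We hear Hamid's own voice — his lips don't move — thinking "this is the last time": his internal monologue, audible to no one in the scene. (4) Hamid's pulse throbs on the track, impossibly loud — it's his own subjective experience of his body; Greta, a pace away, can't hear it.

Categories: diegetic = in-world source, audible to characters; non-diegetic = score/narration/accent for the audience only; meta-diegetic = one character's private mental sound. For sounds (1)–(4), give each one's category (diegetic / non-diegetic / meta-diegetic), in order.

(1) it has no source in the story world and no character can hear it — it's underscore → non-diegetic.
Sound (2): a bottle is a real object/event in the scene's world, so diegetic.
(3) is meta-diegetic: Hamid's thought-voice: a private mental sound no other character can hear.
Sound (4): it's Hamid's internal bodily sensation rendered as sound; only Hamid 'hears' it, so meta-diegetic.

non-diegetic, diegetic, meta-diegetic, meta-diegetic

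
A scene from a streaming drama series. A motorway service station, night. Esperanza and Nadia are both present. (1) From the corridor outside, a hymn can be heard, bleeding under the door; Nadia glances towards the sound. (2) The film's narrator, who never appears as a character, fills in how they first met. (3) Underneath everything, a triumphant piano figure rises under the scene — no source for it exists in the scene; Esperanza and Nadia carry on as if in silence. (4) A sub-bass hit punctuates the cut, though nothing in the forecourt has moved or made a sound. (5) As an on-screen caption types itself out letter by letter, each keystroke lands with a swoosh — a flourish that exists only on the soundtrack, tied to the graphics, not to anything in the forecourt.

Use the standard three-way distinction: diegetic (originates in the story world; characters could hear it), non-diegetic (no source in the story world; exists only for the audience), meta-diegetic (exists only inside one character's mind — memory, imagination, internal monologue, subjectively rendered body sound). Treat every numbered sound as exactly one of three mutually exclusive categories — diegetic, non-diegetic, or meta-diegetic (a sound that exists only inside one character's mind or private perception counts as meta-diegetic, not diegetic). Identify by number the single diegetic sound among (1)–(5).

1

Sound (1): off-screen diegetic: the source is out of frame but still in the story's space, so diegetic.
(2) external voice-over — not a character, not heard by anyone in the scene → non-diegetic.
(3) nothing in the forecourt produces it and the characters don't hear it — pure soundtrack → non-diegetic.
(4) an editorial stinger — it belongs to the cut, not the story world → non-diegetic.
(5) it accompanies on-screen graphics, not anything inside the story world → non-diegetic.
Only (1) is diegetic.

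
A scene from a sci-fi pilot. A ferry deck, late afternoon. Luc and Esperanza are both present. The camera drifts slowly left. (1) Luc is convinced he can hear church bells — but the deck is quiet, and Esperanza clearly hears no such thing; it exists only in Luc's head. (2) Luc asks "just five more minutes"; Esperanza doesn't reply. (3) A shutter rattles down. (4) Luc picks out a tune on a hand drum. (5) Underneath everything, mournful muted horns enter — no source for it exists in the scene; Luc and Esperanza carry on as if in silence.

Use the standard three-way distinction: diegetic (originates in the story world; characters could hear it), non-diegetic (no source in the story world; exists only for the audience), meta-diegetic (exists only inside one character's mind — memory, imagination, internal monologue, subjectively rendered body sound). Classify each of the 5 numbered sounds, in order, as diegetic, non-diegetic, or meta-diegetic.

(1) the sound is imagined by Luc; nothing in the story world is producing it and Esperanza can't hear it → meta-diegetic.
(2) is diegetic: Luc is a character speaking aloud in the scene.
(3) an in-world source (a shutter); characters could hear it → diegetic.
(4) a character is playing a hand drum on screen → diegetic.
(5) it has no source in the story world and no character can hear it — it's underscore → non-diegetic.

meta-diegetic, diegetic, diegetic, diegetic, non-diegetic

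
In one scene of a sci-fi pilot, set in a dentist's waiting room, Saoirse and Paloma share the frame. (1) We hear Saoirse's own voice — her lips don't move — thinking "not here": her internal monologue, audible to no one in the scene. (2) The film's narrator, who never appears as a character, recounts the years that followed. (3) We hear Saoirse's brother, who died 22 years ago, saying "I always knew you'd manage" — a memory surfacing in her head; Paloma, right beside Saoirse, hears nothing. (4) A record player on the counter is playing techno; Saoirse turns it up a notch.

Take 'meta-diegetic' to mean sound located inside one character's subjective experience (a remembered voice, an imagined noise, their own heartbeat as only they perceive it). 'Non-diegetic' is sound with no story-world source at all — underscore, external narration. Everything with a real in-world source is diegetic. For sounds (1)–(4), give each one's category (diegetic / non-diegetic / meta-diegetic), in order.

meta-diegetic, non-diegetic, meta-diegetic, diegetic

(1) it's Saoirse's unspoken thought, heard only by the audience via her subjectivity → meta-diegetic.
(2) is non-diegetic: external voice-over — not a character, not heard by anyone in the scene.
(3) the voice is a memory playing only inside Saoirse's mind; Paloma can't hear it → meta-diegetic.
Sound (4): the music comes from an on-screen device that Saoirse responds to, so diegetic.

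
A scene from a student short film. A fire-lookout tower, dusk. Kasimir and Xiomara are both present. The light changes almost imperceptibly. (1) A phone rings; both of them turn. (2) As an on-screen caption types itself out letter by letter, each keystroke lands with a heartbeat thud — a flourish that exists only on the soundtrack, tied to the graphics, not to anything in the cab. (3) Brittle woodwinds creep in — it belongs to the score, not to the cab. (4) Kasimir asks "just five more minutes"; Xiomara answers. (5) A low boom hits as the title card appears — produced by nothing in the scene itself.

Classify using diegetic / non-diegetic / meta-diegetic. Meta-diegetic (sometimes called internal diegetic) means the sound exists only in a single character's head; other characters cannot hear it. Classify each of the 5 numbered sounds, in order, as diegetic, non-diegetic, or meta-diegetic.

(1) a phone is a real object/event in the scene's world → diegetic.
(2) is non-diegetic: sound married to a title/caption — outside the diegesis by definition.
(3) is non-diegetic: it has no source in the story world and no character can hear it — it's underscore.
Sound (4): spoken by a character present in the story world, so diegetic.
(5) an editorial stinger — it belongs to the cut, not the story world → non-diegetic.

diegetic, non-diegetic, non-diegetic, diegetic, non-diegetic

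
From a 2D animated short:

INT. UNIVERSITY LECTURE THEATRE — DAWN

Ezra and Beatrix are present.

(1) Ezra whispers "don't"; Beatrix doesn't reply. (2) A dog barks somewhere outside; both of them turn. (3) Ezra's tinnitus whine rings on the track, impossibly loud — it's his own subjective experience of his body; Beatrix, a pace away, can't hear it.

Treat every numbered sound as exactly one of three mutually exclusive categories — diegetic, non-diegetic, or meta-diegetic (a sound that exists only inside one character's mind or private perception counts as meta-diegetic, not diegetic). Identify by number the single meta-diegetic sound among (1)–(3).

3

Sound (1): Ezra is a character speaking aloud in the scene, so diegetic.
(2) is diegetic: an in-world source (a dog); characters could hear it.
(3) a subjective body sound — Ezra's private perception, inaudible to Beatrix → meta-diegetic.
Only (3) is meta-diegetic.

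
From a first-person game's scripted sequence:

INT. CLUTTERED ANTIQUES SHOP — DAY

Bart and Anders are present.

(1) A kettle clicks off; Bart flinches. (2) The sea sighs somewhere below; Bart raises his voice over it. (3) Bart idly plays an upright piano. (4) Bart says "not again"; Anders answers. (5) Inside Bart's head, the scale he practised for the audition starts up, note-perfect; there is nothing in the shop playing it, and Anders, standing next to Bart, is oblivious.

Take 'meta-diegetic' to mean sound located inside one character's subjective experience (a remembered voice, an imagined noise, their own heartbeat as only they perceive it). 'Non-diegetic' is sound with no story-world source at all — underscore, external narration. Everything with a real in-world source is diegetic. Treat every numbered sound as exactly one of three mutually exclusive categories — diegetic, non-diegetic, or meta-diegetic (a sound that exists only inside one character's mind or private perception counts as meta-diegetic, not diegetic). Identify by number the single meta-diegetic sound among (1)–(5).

5

Sound (1): a kettle is a real object/event in the scene's world, so diegetic.
(2) ambient/room sound belonging to the story's physical space → diegetic.
(3) is diegetic: a character is playing an upright piano on screen.
(4) spoken by a character present in the story world → diegetic.
(5) is meta-diegetic: remembered music, private to Bart — Anders is oblivious because it isn't in the room.
Only (5) is meta-diegetic.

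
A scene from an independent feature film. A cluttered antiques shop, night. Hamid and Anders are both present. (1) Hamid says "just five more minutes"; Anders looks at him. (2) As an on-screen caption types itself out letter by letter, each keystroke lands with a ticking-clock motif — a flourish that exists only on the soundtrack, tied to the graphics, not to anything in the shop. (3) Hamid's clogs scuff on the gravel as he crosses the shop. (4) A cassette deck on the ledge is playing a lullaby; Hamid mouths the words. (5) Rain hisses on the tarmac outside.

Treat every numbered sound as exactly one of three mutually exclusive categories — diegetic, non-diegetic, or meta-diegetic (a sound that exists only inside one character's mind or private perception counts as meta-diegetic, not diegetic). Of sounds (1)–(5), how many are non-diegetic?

1

(1) is diegetic: Hamid is a character speaking aloud in the scene.
(2) is non-diegetic: it accompanies on-screen graphics, not anything inside the story world.
(3) is diegetic: it's the physical sound of Hamid moving in the space.
(4) source music from a cassette deck, which exists in the story world → diegetic.
(5) ambient/room sound belonging to the story's physical space → diegetic.
Non-diegetic: (2) — that's 1.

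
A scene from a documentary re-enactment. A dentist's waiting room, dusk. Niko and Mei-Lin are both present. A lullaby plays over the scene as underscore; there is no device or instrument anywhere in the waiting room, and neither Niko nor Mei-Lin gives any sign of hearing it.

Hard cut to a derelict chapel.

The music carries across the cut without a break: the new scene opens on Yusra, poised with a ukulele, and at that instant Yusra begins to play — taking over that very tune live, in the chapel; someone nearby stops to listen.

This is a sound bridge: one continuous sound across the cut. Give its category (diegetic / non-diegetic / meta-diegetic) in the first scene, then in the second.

non-diegetic, diegetic

Scene one: there's no in-world source anywhere and no character hears it — underscore for the audience only → non-diegetic.
Scene two: from the moment Yusra starts playing, the tune is being performed on a ukulele inside the story world and another character hears it → diegetic.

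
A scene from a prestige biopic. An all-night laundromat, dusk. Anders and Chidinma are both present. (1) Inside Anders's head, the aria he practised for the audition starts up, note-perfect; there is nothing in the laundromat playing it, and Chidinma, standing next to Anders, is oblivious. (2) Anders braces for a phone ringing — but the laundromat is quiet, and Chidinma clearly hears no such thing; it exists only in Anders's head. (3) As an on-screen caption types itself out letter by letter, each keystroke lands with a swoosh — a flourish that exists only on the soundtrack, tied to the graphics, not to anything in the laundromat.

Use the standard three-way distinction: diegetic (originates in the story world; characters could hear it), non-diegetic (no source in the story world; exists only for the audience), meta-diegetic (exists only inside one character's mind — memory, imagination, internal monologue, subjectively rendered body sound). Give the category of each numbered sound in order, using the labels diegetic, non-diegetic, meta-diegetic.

(1) is meta-diegetic: the music is a memory playing inside Anders's mind alone; no real-world source, Chidinma can't hear it.
(2) the sound is imagined by Anders; nothing in the story world is producing it and Chidinma can't hear it → meta-diegetic.
Sound (3): the caption isn't part of the story world, so neither is the sound tied to it, so non-diegetic.

meta-diegetic, meta-diegetic, non-diegetic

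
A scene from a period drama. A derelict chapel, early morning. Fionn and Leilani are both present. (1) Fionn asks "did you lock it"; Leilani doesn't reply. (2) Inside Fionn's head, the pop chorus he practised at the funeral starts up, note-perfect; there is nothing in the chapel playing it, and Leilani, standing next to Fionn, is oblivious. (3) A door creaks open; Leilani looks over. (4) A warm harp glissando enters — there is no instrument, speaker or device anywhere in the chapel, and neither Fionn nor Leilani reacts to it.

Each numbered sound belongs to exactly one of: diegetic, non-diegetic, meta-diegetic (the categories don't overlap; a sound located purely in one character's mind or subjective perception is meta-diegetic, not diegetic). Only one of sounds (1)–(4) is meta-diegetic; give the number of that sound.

Sound (1): on-screen dialogue — Fionn speaks and Leilani is there to hear, so diegetic.
Sound (2): remembered music, private to Fionn — Leilani is oblivious because it isn't in the room, so meta-diegetic.
(3) an in-world source (a door); characters could hear it → diegetic.
(4) nothing in the chapel produces it and the characters don't hear it — pure soundtrack → non-diegetic.
Only (2) is meta-diegetic.

2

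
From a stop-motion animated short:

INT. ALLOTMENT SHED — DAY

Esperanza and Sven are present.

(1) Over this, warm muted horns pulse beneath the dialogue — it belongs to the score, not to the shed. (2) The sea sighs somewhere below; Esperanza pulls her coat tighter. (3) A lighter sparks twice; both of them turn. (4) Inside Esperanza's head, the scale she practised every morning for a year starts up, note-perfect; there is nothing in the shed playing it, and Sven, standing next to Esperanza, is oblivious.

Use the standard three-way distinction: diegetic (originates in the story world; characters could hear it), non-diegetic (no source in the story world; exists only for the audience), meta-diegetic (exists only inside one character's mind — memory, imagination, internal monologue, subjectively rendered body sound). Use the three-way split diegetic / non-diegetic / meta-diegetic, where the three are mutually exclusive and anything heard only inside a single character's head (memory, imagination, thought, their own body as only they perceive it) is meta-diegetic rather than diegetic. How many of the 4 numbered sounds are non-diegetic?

1

Sound (1): it has no source in the story world and no character can hear it — it's underscore, so non-diegetic.
Sound (2): the sea is part of the location's real environment, so diegetic.
(3) the sound comes from a lighter physically present in the location → diegetic.
(4) it lives in Esperanza's subjectivity, not in the shed → meta-diegetic.
So 1 of the 4 is non-diegetic: (1).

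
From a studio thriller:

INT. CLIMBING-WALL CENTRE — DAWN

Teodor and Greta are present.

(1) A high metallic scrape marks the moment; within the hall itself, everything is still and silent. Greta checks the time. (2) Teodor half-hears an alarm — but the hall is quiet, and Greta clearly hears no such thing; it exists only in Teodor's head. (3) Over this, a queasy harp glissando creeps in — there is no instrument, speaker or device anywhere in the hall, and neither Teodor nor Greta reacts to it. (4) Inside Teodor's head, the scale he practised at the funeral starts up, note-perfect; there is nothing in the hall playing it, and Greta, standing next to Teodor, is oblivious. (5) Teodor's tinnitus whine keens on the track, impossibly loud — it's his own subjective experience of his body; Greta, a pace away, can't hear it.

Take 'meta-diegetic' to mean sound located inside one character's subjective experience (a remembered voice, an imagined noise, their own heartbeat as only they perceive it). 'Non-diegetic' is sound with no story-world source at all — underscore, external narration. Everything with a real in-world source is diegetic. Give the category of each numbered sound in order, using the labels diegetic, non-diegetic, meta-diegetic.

(1) is non-diegetic: nothing in the scene produces it; it's an accent added for the audience.
(2) is meta-diegetic: Teodor alone 'hears' it — an imagined sound, not present in the space.
(3) is non-diegetic: nothing in the hall produces it and the characters don't hear it — pure soundtrack.
Sound (4): the music is a memory playing inside Teodor's mind alone; no real-world source, Greta can't hear it, so meta-diegetic.
(5) point-of-audition from inside Teodor's body; not a sound in the room → meta-diegetic.

non-diegetic, meta-diegetic, non-diegetic, meta-diegetic, meta-diegetic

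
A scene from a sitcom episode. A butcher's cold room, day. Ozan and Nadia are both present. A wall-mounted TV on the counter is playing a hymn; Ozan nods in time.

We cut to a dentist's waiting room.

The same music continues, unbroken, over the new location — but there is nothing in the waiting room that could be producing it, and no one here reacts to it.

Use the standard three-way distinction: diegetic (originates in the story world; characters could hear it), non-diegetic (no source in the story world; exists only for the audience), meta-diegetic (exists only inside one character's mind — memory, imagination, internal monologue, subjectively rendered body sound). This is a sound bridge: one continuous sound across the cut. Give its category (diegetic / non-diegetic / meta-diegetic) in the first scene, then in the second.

diegetic, non-diegetic

Scene one: a wall-mounted TV is an on-screen source and Ozan reacts to it → diegetic.
Scene two: there is no source in the waiting room and no one hears it — it's now underscore → non-diegetic.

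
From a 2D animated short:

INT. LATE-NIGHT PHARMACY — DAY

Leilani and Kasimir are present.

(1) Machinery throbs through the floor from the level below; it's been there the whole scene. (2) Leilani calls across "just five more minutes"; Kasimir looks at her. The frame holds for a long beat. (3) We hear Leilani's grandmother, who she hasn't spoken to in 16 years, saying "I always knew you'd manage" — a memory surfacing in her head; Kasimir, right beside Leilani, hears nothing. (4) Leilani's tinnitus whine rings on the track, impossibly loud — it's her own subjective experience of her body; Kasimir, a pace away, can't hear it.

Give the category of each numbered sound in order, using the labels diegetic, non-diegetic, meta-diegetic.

(1) is diegetic: machinery is part of the location's real environment.
Sound (2): on-screen dialogue — Leilani speaks and Kasimir is there to hear, so diegetic.
(3) is meta-diegetic: it's Leilani's recollection rendered as sound; the other character can't hear it.
Sound (4): it's Leilani's internal bodily sensation rendered as sound; only Leilani 'hears' it, so meta-diegetic.

diegetic, diegetic, meta-diegetic, meta-diegetic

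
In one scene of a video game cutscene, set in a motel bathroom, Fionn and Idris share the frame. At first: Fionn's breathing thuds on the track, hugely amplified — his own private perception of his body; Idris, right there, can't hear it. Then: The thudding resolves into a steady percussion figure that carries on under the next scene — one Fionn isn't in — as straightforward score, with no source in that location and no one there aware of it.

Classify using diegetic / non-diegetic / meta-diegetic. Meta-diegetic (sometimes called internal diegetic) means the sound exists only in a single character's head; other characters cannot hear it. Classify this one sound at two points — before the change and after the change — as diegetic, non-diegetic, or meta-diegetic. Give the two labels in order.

Before the change: it's Fionn's subjective body sound, inaudible to Idris → meta-diegetic.
After the change: detached from Fionn and playing as sourceless score over a scene he isn't in — for the audience only → non-diegetic.

meta-diegetic, non-diegetic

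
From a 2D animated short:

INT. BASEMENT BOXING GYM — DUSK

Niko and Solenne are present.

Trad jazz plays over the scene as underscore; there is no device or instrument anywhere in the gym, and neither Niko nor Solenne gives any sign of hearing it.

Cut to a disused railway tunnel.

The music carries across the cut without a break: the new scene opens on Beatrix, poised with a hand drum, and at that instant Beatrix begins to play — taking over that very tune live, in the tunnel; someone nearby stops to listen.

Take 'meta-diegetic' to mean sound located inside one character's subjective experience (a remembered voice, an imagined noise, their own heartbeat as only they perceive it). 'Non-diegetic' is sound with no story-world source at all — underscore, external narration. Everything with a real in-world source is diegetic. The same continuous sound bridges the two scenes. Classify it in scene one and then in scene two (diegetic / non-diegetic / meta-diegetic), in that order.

non-diegetic, diegetic

Scene one: there's no in-world source anywhere and no character hears it — underscore for the audience only → non-diegetic.
Scene two: from the moment Beatrix starts playing, the tune is being performed on a hand drum inside the story world and another character hears it → diegetic.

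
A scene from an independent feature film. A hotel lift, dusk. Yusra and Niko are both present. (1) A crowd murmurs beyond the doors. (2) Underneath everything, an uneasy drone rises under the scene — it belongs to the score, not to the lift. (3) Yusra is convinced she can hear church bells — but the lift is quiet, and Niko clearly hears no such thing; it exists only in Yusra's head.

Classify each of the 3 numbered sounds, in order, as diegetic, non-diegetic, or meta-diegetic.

diegetic, non-diegetic, meta-diegetic

(1) ambient/room sound belonging to the story's physical space → diegetic.
(2) is non-diegetic: it has no source in the story world and no character can hear it — it's underscore.
(3) the sound is imagined by Yusra; nothing in the story world is producing it and Niko can't hear it → meta-diegetic.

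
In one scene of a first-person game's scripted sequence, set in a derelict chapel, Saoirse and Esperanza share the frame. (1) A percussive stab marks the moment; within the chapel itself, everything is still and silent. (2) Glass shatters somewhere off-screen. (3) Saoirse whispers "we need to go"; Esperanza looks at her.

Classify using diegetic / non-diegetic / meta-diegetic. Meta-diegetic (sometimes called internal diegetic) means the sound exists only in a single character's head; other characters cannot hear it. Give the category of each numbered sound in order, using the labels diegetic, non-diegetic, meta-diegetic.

non-diegetic, diegetic, diegetic

(1) is non-diegetic: an editorial stinger — it belongs to the cut, not the story world.
(2) glass is a real object/event in the scene's world → diegetic.
Sound (3): spoken by a character present in the story world, so diegetic.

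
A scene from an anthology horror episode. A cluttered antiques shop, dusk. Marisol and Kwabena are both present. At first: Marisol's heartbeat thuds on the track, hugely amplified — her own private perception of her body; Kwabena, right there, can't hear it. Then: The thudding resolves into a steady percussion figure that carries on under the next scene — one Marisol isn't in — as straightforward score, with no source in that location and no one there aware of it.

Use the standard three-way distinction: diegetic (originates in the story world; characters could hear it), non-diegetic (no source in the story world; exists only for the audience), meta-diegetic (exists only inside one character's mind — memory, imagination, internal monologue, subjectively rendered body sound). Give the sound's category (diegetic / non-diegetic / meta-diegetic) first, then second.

First: it's Marisol's subjective body sound, inaudible to Kwabena → meta-diegetic.
Second: detached from Marisol and playing as sourceless score over a scene she isn't in — for the audience only → non-diegetic.

meta-diegetic, non-diegetic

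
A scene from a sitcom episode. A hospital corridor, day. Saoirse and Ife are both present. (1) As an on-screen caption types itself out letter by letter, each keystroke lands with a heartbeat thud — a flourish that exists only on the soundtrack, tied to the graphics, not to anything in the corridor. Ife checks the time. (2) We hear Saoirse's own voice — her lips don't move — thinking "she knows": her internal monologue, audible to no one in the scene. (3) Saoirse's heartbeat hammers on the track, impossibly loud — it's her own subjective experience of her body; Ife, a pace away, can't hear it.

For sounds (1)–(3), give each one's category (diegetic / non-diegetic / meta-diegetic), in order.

(1) is non-diegetic: the caption isn't part of the story world, so neither is the sound tied to it.
Sound (2): internal monologue — inside Saoirse's mind, not spoken into the scene, so meta-diegetic.
(3) is meta-diegetic: a subjective body sound — Saoirse's private perception, inaudible to Ife.

non-diegetic, meta-diegetic, meta-diegetic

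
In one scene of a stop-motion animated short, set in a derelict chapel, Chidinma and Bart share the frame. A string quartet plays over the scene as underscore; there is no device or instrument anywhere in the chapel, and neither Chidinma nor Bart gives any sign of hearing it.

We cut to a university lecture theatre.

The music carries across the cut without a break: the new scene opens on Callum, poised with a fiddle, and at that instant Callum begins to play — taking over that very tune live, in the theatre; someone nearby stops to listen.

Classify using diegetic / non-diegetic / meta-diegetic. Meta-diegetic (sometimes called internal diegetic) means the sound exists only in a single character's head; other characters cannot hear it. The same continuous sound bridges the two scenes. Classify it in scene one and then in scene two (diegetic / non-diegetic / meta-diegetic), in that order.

non-diegetic, diegetic

Scene one: there's no in-world source anywhere and no character hears it — underscore for the audience only → non-diegetic.
Scene two: from the moment Callum starts playing, the tune is being performed on a fiddle inside the story world and another character hears it → diegetic.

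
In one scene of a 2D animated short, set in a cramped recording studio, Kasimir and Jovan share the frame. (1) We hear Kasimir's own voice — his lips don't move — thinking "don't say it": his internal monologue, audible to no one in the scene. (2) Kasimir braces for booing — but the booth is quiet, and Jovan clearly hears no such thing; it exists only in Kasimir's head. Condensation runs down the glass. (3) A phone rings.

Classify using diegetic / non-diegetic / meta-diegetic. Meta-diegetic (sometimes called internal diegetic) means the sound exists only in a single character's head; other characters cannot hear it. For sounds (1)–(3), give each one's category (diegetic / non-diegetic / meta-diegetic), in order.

(1) is meta-diegetic: it's Kasimir's unspoken thought, heard only by the audience via his subjectivity.
Sound (2): the sound is imagined by Kasimir; nothing in the story world is producing it and Jovan can't hear it, so meta-diegetic.
(3) is diegetic: a phone is a real object/event in the scene's world.

meta-diegetic, meta-diegetic, diegetic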